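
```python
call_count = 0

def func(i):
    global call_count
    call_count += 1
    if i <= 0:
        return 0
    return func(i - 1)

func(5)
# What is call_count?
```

Linear recursion stepping by 1: 6 calls from i=5 down to ≤0.

Answer: 6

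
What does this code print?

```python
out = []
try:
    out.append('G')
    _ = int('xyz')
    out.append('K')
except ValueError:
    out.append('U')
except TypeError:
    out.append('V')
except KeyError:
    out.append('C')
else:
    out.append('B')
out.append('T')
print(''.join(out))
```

Execution trace: 'G' (try body) → 'U' (except ValueError) → 'T' (after the try/except). Output: GUT

Answer: GUT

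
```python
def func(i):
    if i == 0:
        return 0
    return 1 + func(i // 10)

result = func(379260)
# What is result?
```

Count of digits of 379260: 6

Answer: 6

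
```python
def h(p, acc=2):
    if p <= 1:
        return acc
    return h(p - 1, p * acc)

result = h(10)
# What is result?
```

Accumulator trace (n, acc): (10, 2) -> (9, 20) -> (8, 180) -> (7, 1440) -> (6, 10080) -> (5, 60480) -> (4, 302400) -> (3, 1209600) -> (2, 3628800) -> (1, 7257600) -> return 7257600

Answer: 7257600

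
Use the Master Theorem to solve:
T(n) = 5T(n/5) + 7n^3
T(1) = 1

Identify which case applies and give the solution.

a=5, b=5, f(n)=7n^3. log_5(5) = 1. Since c=3 > 1 and the regularity condition holds (5(n/5)^3 = (5/5^3)n^3 with 5/5^3 < 1), Case 3 applies: T(n) = Θ(f(n)) = O(n^3).

Answer: O(n^3) - Case 3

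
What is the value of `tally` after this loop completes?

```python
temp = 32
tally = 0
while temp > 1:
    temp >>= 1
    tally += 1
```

Count right shifts until 1
`tally` takes the values: 0 → 1 → 2 → 3 → 4 → 5

Answer: 5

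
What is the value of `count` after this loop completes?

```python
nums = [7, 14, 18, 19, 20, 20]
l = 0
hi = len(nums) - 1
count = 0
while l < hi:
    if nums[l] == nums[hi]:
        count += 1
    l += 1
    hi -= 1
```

Count matching pairs from ends
`count` takes the values: 0

Answer: 0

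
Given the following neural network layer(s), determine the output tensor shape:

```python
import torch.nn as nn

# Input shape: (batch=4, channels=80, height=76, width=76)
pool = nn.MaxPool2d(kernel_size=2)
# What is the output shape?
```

Input: (4, 80, 76, 76) -> Output: (4, 80, 38, 38)

Answer: (4, 80, 38, 38)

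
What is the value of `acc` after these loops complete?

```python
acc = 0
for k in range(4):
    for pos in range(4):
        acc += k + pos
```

Sum of all k+pos for k,pos in 4x4
`acc` takes the values: 0 → 1 → 3 → 6 → 7 → 9 → 12 → 16 → 18 → 21 → 25 → 30 → 33 → 37 → 42 → 48

Answer: 48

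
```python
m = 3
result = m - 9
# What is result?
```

Trace:
`m = 3` → m = 3
`result = m - 9` → result = -6
So result = -6

Answer: -6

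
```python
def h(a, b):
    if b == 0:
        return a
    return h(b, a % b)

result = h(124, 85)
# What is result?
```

h(124, 85) -> h(85, 39) -> h(39, 7) -> h(7, 4) -> h(4, 3) -> h(3, 1) -> h(1, 0) -> 1

Answer: 1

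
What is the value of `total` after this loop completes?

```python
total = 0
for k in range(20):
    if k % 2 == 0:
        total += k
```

Sum of even numbers 0 to 19
`total` takes the values: 0 → 2 → 6 → 12 → 20 → 30 → 42 → 56 → 72 → 90

Answer: 90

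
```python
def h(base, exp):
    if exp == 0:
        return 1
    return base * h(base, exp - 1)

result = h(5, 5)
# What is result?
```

h(5, 5) = 5 * 5 * 5 * 5 * 5 = 3125

Answer: 3125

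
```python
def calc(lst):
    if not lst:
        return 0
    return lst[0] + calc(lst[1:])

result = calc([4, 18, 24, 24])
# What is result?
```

4 + 18 + 24 + 24 + 0 = 70

Answer: 70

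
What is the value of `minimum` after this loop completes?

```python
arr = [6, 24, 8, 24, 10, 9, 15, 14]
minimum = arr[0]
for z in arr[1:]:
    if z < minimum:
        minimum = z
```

Minimum of [6, 24, 8, 24, 10, 9, 15, 14]
`minimum` takes the values: 6

Answer: 6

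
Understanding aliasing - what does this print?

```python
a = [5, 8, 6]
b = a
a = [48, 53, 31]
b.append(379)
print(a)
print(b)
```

Key concept: rebinding vs mutation: a is rebound to a new list, b still points at the original.
Step by step:
`a = [5, 8, 6]` → a = [5, 8, 6]
`b = a` → b = [5, 8, 6] (same object as a)
`a = [48, 53, 31]` → a = [48, 53, 31]
`b.append(379)` → b = [5, 8, 6, 379]
`print(a)` → prints [48, 53, 31]
`print(b)` → prints [5, 8, 6, 379]

Answer:
[48, 53, 31]
[5, 8, 6, 379]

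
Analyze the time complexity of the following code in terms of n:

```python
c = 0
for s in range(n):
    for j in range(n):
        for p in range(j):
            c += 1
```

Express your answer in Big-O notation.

Each loop level contributes: n × n × n. Multiplying the contributions gives O(n^3).

Answer: O(n^3)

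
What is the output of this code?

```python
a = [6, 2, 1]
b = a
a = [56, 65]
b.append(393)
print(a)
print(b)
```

Key concept: rebinding vs mutation: a is rebound to a new list, b still points at the original.
Step by step:
`a = [6, 2, 1]` → a = [6, 2, 1]
`b = a` → b = [6, 2, 1] (same object as a)
`a = [56, 65]` → a = [56, 65]
`b.append(393)` → b = [6, 2, 1, 393]
`print(a)` → prints [56, 65]
`print(b)` → prints [6, 2, 1, 393]

Answer:
[56, 65]
[6, 2, 1, 393]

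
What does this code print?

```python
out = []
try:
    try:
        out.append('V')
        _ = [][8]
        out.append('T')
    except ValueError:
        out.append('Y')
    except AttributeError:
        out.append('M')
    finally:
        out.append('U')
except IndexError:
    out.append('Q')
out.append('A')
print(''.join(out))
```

Execution trace: 'V' (inner try body) → 'U' (inner finally) → 'Q' (outer except IndexError) → 'A' (after the try/except). Output: VUQA

Answer: VUQA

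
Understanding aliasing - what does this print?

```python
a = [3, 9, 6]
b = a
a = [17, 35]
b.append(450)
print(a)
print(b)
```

Key concept: rebinding vs mutation: a is rebound to a new list, b still points at the original.
Step by step:
`a = [3, 9, 6]` → a = [3, 9, 6]
`b = a` → b = [3, 9, 6] (same object as a)
`a = [17, 35]` → a = [17, 35]
`b.append(450)` → b = [3, 9, 6, 450]
`print(a)` → prints [17, 35]
`print(b)` → prints [3, 9, 6, 450]

Answer:
[17, 35]
[3, 9, 6, 450]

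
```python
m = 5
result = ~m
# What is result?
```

Trace:
`m = 5` → m = 5
`result = ~m` → result = -6
So result = -6

Answer: -6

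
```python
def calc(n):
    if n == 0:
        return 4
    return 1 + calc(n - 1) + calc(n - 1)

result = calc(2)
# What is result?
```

calc(n) = 1 + 2·calc(n-1), calc(0)=4. Closed form: (4+1)·2^2 - 1 = 19.

Answer: 19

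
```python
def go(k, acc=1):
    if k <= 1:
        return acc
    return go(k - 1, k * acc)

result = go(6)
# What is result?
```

Accumulator trace (n, acc): (6, 1) -> (5, 6) -> (4, 30) -> (3, 120) -> (2, 360) -> (1, 720) -> return 720

Answer: 720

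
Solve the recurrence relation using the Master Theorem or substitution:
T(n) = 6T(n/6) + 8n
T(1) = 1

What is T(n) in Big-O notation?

By Master Theorem: a=6, b=6, f(n)=8n. Since log_6(6) = 1 and f(n) = Θ(n^1), Case 2 applies. T(n) = O(n log n).

Answer: O(n log n)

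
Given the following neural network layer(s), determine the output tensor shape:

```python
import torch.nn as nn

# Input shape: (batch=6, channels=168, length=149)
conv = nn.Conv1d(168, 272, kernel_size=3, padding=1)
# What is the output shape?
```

Input: (6, 168, 149) -> Output: (6, 272, 149)

Answer: (6, 272, 149)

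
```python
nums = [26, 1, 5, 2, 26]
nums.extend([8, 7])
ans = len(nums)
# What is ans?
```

Trace:
`nums = [26, 1, 5, 2, 26]` → nums = [26, 1, 5, 2, 26]
`nums.extend([8, 7])` → nums = [26, 1, 5, 2, 26, 8, 7]
`ans = len(nums)` → ans = 7
So ans = 7

Answer: 7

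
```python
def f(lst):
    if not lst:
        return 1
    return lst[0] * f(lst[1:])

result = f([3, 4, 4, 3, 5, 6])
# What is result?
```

Product over [3, 4, 4, 3, 5, 6] = 3 * 4 * 4 * 3 * 5 * 6 = 4320

Answer: 4320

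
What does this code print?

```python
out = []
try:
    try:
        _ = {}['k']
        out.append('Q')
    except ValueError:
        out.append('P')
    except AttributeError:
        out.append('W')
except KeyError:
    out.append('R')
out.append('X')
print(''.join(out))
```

Execution trace: 'R' (outer except KeyError) → 'X' (after the try/except). Output: RX

Answer: RX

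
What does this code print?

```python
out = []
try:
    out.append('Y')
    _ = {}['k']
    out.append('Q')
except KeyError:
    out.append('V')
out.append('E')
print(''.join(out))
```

Execution trace: 'Y' (try body) → 'V' (except KeyError) → 'E' (after the try/except). Output: YVE

Answer: YVE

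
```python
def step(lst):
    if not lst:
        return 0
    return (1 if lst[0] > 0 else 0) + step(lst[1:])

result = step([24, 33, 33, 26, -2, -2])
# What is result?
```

Count of positive elements in [24, 33, 33, 26, -2, -2] = 4

Answer: 4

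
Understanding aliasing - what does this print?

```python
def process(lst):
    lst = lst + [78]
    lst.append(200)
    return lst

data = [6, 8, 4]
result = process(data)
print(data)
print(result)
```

Key concept: rebinding parameter vs mutation.
Step by step:
`data = [6, 8, 4]` → data = [6, 8, 4]
`result = process(data)` → result = [6, 8, 4, 78, 200]
`print(data)` → prints [6, 8, 4]
`print(result)` → prints [6, 8, 4, 78, 200]

Answer:
[6, 8, 4]
[6, 8, 4, 78, 200]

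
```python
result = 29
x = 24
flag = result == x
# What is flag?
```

Trace:
`result = 29` → result = 29
`x = 24` → x = 24
`flag = result == x` → flag = False
So flag = False

Answer: False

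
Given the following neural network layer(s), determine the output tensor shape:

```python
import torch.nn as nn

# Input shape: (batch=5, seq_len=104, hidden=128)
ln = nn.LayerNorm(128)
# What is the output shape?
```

Input: (5, 104, 128) -> Output: (5, 104, 128)

Answer: (5, 104, 128)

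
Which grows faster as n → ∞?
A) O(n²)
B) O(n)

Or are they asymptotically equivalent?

O(n²) vs O(n): Higher order terms dominate.

Answer: A) O(n²) grows faster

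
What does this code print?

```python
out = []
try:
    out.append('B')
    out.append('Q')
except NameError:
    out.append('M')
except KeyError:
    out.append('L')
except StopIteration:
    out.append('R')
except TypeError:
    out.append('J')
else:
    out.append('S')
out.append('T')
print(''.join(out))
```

Execution trace: 'B' (try body) → 'Q' (try body, no exception) → 'S' (else) → 'T' (after the try/except). Output: BQST

Answer: BQST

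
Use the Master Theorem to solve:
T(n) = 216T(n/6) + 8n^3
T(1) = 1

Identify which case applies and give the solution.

a=216, b=6, f(n)=8n^3. log_6(216) = 3. Since c=3 = 3, Case 2 applies: T(n) = Θ(n^log_b(a) · log n) = O(n^3 log n).

Answer: O(n^3 log n) - Case 2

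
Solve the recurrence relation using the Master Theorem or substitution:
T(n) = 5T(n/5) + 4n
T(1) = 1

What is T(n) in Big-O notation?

By Master Theorem: a=5, b=5, f(n)=4n. Since log_5(5) = 1 and f(n) = Θ(n^1), Case 2 applies. T(n) = O(n log n).

Answer: O(n log n)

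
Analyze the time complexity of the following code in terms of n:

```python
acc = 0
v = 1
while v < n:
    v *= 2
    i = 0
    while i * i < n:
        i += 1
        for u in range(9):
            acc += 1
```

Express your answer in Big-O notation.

Each loop level contributes: log n × √n × 1. Multiplying the contributions gives O(√n log n).

Answer: O(√n log n)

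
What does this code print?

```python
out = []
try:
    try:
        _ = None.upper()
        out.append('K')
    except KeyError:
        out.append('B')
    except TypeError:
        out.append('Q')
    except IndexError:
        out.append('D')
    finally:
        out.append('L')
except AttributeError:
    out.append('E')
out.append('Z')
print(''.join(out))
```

Execution trace: 'L' (finally) → 'E' (outer except AttributeError) → 'Z' (after the try/except). Output: LEZ

Answer: LEZ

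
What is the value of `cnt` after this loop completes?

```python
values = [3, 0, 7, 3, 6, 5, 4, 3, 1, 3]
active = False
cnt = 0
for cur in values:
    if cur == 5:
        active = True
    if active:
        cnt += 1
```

Count elements after first 5 in [3, 0, 7, 3, 6, 5, 4, 3, 1, 3]
`cnt` takes the values: 0 → 1 → 2 → 3 → 4 → 5

Answer: 5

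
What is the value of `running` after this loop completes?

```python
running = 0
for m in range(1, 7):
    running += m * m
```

Sum of squares 1² to 6² = 91
`running` takes the values: 0 → 1 → 5 → 14 → 30 → 55 → 91

Answer: 91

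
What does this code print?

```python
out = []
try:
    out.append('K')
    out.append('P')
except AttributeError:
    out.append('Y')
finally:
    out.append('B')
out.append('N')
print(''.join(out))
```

Execution trace: 'K' (try body) → 'P' (try body, no exception) → 'B' (finally) → 'N' (after the try/except). Output: KPBN

Answer: KPBN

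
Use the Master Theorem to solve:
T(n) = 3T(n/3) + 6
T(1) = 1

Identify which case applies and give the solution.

a=3, b=3, f(n)=6. log_3(3) = 1. Since c=0 < 1, Case 1 applies: T(n) = Θ(n^log_b(a)) = O(n).

Answer: O(n) - Case 1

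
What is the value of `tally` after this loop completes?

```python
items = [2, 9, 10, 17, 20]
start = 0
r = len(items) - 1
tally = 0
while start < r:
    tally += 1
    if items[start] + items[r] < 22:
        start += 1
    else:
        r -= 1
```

Steps to find pair summing to 22
`tally` takes the values: 0 → 1 → 2 → 3 → 4

Answer: 4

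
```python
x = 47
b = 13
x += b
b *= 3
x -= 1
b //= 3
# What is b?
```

Trace:
`x = 47` → x = 47
`b = 13` → b = 13
`x += b` → x = 60
`b *= 3` → b = 39
`x -= 1` → x = 59
`b //= 3` → b = 13
So b = 13

Answer: 13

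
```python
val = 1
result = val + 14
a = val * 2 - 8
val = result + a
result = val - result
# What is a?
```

Trace:
`val = 1` → val = 1
`result = val + 14` → result = 15
`a = val * 2 - 8` → a = -6
`val = result + a` → val = 9
`result = val - result` → result = -6
So a = -6

Answer: -6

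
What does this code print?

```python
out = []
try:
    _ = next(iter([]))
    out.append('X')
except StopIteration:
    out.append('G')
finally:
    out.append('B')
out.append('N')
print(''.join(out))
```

Execution trace: 'G' (except StopIteration) → 'B' (finally) → 'N' (after the try/except). Output: GBN

Answer: GBN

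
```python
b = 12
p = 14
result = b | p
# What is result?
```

Trace:
`b = 12` → b = 12
`p = 14` → p = 14
`result = b | p` → result = 14
So result = 14

Answer: 14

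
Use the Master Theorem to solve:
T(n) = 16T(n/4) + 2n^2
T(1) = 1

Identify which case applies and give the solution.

a=16, b=4, f(n)=2n^2. log_4(16) = 2. Since c=2 = 2, Case 2 applies: T(n) = Θ(n^log_b(a) · log n) = O(n^2 log n).

Answer: O(n^2 log n) - Case 2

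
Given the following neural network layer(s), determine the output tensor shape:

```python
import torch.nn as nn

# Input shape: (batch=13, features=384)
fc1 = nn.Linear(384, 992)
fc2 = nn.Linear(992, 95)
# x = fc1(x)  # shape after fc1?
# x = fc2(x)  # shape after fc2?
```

Input: (13, 384) -> after fc1: (13, 992) -> Output: (13, 95)

Answer: (13, 95)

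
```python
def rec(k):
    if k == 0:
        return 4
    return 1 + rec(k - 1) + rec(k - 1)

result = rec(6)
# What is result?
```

rec(k) = 1 + 2·rec(k-1), rec(0)=4. Closed form: (4+1)·2^6 - 1 = 319.

Answer: 319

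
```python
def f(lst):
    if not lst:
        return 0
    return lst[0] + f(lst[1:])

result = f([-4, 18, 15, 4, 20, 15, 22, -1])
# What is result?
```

(-4) + 18 + 15 + 4 + 20 + 15 + 22 + (-1) + 0 = 89

Answer: 89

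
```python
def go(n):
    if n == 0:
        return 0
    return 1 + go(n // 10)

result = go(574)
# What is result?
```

Count of digits of 574: 3

Answer: 3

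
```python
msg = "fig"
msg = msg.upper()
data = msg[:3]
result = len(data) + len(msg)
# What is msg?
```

Trace:
`msg = "fig"` → msg = 'fig'
`msg = msg.upper()` → msg = 'FIG'
`data = msg[:3]` → data = 'FIG'
`result = len(data) + len(msg)` → result = 6
So msg = 'FIG'

Answer: 'FIG'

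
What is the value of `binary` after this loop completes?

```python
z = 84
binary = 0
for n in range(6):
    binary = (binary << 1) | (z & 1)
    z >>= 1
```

Reverse lowest 6 bits of 84
`binary` takes the values: 0 → 1 → 2 → 5 → 10

Answer: 10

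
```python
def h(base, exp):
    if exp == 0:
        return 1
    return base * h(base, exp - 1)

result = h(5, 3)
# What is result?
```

h(5, 3) = 5 * 5 * 5 = 125

Answer: 125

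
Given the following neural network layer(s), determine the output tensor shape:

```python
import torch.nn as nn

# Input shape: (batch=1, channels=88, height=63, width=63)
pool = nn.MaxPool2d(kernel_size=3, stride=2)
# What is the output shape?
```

Input: (1, 88, 63, 63) -> Output: (1, 88, 31, 31)

Answer: (1, 88, 31, 31)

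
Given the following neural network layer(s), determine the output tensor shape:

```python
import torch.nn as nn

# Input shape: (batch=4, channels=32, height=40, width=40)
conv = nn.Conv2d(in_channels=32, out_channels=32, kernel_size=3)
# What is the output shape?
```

Input: (4, 32, 40, 40) -> Output: (4, 32, 38, 38)

Answer: (4, 32, 38, 38)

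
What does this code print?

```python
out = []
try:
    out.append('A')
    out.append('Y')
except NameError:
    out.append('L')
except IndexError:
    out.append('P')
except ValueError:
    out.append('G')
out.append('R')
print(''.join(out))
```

Execution trace: 'A' (try body) → 'Y' (try body, no exception) → 'R' (after the try/except). Output: AYR

Answer: AYR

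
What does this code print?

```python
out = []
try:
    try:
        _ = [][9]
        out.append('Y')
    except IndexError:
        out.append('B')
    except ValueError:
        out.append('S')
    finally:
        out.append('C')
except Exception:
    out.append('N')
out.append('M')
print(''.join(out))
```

Execution trace: 'B' (inner except IndexError) → 'C' (inner finally) → 'M' (after the try/except). Output: BCM

Answer: BCM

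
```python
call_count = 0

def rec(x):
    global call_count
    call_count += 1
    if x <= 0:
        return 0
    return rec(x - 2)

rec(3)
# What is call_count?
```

Linear recursion stepping by 2: 3 calls from x=3 down to ≤0.

Answer: 3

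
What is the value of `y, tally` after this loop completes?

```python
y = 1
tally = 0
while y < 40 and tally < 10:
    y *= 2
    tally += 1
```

Double until >= 40 or 10 iterations
`y, tally` takes the values: (1, 0) → (2, 0) → (2, 1) → (4, 1) → (4, 2) → (8, 2) → (8, 3) → (16, 3) → (16, 4) → (32, 4) → (32, 5) → (64, 5) → (64, 6)

Answer: 64, 6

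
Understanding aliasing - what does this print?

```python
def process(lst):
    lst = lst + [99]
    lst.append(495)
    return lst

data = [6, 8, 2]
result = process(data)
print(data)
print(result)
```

Key concept: rebinding parameter vs mutation.
Step by step:
`data = [6, 8, 2]` → data = [6, 8, 2]
`result = process(data)` → result = [6, 8, 2, 99, 495]
`print(data)` → prints [6, 8, 2]
`print(result)` → prints [6, 8, 2, 99, 495]

Answer:
[6, 8, 2]
[6, 8, 2, 99, 495]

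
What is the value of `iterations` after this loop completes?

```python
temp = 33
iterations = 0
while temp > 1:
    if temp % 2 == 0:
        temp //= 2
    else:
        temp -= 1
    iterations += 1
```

Steps to reduce 33 to 1
`iterations` takes the values: 0 → 1 → 2 → 3 → 4 → 5 → 6

Answer: 6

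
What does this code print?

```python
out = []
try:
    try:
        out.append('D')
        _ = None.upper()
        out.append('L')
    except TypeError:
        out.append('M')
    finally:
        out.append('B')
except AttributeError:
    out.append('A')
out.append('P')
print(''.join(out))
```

Execution trace: 'D' (try body) → 'B' (finally) → 'A' (outer except AttributeError) → 'P' (after the try/except). Output: DBAP

Answer: DBAP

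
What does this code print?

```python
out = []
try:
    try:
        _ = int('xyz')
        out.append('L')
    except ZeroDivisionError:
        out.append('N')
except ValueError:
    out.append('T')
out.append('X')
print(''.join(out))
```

Execution trace: 'T' (outer except ValueError) → 'X' (after the try/except). Output: TX

Answer: TX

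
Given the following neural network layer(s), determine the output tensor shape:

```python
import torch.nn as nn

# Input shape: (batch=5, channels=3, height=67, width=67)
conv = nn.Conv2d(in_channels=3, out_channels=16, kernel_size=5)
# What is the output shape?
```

Input: (5, 3, 67, 67) -> Output: (5, 16, 63, 63)

Answer: (5, 16, 63, 63)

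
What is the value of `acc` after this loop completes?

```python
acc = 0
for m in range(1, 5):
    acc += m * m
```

Sum of squares 1² to 4² = 30
`acc` takes the values: 0 → 1 → 5 → 14 → 30

Answer: 30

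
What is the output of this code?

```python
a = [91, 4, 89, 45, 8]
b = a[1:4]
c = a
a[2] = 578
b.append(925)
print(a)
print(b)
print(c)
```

Key concept: slice vs alias.
Step by step:
`a = [91, 4, 89, 45, 8]` → a = [91, 4, 89, 45, 8]
`b = a[1:4]` → b = [4, 89, 45]
`c = a` → c = [91, 4, 89, 45, 8] (same object as a)
`a[2] = 578` → a = [91, 4, 578, 45, 8] (same object as c); c = [91, 4, 578, 45, 8] (same object as a)
`b.append(925)` → b = [4, 89, 45, 925]
`print(a)` → prints [91, 4, 578, 45, 8]
`print(b)` → prints [4, 89, 45, 925]
`print(c)` → prints [91, 4, 578, 45, 8]

Answer:
[91, 4, 578, 45, 8]
[4, 89, 45, 925]
[91, 4, 578, 45, 8]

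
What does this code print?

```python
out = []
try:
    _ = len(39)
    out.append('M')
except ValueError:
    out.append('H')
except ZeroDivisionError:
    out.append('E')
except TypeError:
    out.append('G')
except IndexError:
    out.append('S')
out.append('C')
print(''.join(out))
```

Execution trace: 'G' (except TypeError) → 'C' (after the try/except). Output: GC

Answer: GC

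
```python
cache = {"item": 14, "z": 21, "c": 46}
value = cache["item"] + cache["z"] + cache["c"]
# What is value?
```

Trace:
`cache = {"item": 14, "z": 21, "c": 46}` → cache = {'item': 14, 'z': 21, 'c': 46}
`value = cache["item"] + cache["z"] + cache["c"]` → value = 81
So value = 81

Answer: 81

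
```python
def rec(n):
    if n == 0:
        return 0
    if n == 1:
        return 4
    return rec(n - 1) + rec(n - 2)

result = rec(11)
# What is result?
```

Build up from base cases: rec(0)=0, rec(1)=4, rec(2)=4, rec(3)=8, rec(4)=12, rec(5)=20, rec(6)=32, ..., rec(11)=356

Answer: 356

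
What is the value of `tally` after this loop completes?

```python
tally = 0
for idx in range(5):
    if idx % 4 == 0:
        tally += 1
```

Count numbers divisible by 4 in range(5)
`tally` takes the values: 0 → 1 → 2

Answer: 2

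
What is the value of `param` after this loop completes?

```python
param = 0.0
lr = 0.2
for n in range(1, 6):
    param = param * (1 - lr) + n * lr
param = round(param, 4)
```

Moving average with lr=0.2
`param` takes the values: 0.0 → 0.2 → 0.56 → 1.048 → 1.6384 → 2.31072 → 2.3107

Answer: 2.3107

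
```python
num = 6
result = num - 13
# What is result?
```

Trace:
`num = 6` → num = 6
`result = num - 13` → result = -7
So result = -7

Answer: -7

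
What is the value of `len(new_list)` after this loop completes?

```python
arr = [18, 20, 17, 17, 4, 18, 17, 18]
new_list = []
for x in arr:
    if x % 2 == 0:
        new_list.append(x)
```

Count even numbers in [18, 20, 17, 17, 4, 18, 17, 18]
`new_list` takes the values: [] → [18] → [18, 20] → [18, 20, 4] → [18, 20, 4, 18] → [18, 20, 4, 18, 18]
So `len(new_list)` = 5

Answer: 5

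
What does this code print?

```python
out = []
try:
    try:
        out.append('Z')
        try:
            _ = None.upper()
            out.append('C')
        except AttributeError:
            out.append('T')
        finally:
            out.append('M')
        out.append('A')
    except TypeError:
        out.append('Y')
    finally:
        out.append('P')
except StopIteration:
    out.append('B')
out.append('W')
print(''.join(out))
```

Execution trace: 'Z' (try body) → 'T' (inner except AttributeError) → 'M' (inner finally) → 'A' (try body, no exception) → 'P' (finally) → 'W' (after the try/except). Output: ZTMAPW

Answer: ZTMAPW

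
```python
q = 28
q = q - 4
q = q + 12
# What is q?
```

Trace:
`q = 28` → q = 28
`q = q - 4` → q = 24
`q = q + 12` → q = 36
So q = 36

Answer: 36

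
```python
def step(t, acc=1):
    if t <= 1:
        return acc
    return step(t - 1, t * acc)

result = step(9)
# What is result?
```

Accumulator trace (n, acc): (9, 1) -> (8, 9) -> (7, 72) -> (6, 504) -> (5, 3024) -> (4, 15120) -> (3, 60480) -> (2, 181440) -> (1, 362880) -> return 362880

Answer: 362880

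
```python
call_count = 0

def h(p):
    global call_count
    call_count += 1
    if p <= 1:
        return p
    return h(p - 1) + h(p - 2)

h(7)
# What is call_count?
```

Calls(p) = 1 + Calls(p-1) + Calls(p-2); Calls(0)=Calls(1)=1. For p=7 this gives 41.

Answer: 41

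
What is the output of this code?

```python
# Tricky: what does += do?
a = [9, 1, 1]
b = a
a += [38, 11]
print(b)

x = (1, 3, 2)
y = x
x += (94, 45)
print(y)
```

Key concept: += behavior differs for mutable vs immutable.
Step by step:
`a = [9, 1, 1]` → a = [9, 1, 1]
`b = a` → b = [9, 1, 1] (same object as a)
`a += [38, 11]` → a = [9, 1, 1, 38, 11] (same object as b); b = [9, 1, 1, 38, 11] (same object as a)
`print(b)` → prints [9, 1, 1, 38, 11]
`x = (1, 3, 2)` → x = (1, 3, 2)
`y = x` → y = (1, 3, 2)
`x += (94, 45)` → x = (1, 3, 2, 94, 45)
`print(y)` → prints (1, 3, 2)

Answer:
[9, 1, 1, 38, 11]
(1, 3, 2)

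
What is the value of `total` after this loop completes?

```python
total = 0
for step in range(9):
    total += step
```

Sum of 0 to 8 = 36
`total` takes the values: 0 → 1 → 3 → 6 → 10 → 15 → 21 → 28 → 36

Answer: 36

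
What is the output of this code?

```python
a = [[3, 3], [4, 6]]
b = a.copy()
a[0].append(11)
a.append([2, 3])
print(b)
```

Key concept: shallow copy with nested lists.
Step by step:
`a = [[3, 3], [4, 6]]` → a = [[3, 3], [4, 6]]
`b = a.copy()` → b = [[3, 3], [4, 6]]
`a[0].append(11)` → a = [[3, 3, 11], [4, 6]]; b = [[3, 3, 11], [4, 6]]
`a.append([2, 3])` → a = [[3, 3, 11], [4, 6], [2, 3]]
`print(b)` → prints [[3, 3, 11], [4, 6]]

Answer: [[3, 3, 11], [4, 6]]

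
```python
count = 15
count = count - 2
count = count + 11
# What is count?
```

Trace:
`count = 15` → count = 15
`count = count - 2` → count = 13
`count = count + 11` → count = 24
So count = 24

Answer: 24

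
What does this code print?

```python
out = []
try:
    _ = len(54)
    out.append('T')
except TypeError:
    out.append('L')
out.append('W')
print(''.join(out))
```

Execution trace: 'L' (except TypeError) → 'W' (after the try/except). Output: LW

Answer: LW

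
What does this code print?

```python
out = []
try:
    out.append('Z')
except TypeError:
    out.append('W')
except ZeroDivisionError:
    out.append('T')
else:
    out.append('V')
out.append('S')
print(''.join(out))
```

Execution trace: 'Z' (try body, no exception) → 'V' (else) → 'S' (after the try/except). Output: ZVS

Answer: ZVS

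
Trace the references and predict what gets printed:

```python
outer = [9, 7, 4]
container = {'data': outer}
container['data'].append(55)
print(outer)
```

Key concept: dict holds reference to list.
Step by step:
`outer = [9, 7, 4]` → outer = [9, 7, 4]
`container = {'data': outer}` → container = {'data': [9, 7, 4]}
`container['data'].append(55)` → outer = [9, 7, 4, 55]; container = {'data': [9, 7, 4, 55]}
`print(outer)` → prints [9, 7, 4, 55]

Answer: [9, 7, 4, 55]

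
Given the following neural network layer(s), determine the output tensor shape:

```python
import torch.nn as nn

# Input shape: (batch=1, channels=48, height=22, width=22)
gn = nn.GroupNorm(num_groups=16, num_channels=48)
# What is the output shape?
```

Input: (1, 48, 22, 22) -> Output: (1, 48, 22, 22)

Answer: (1, 48, 22, 22)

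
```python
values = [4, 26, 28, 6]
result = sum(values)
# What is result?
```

Trace:
`values = [4, 26, 28, 6]` → values = [4, 26, 28, 6]
`result = sum(values)` → result = 64
So result = 64

Answer: 64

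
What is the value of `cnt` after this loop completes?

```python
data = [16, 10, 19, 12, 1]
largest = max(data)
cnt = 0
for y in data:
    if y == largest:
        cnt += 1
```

Count of max value 19 in [16, 10, 19, 12, 1]
`cnt` takes the values: 0 → 1

Answer: 1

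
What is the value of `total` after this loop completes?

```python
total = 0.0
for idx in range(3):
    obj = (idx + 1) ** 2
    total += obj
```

Sum of squared losses 1² + 2² + ... + 3²
`total` takes the values: 0.0 → 1.0 → 5.0 → 14.0

Answer: 14.0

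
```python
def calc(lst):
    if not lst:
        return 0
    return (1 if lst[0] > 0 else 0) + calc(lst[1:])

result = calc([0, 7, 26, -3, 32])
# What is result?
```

Count of positive elements in [0, 7, 26, -3, 32] = 3

Answer: 3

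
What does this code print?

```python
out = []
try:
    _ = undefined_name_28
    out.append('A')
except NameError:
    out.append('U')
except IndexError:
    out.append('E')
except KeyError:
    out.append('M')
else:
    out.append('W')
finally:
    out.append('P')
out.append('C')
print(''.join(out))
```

Execution trace: 'U' (except NameError) → 'P' (finally) → 'C' (after the try/except). Output: UPC

Answer: UPC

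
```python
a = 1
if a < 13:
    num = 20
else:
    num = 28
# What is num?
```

Trace:
`a = 1` → a = 1
`if a < 13: ...` → a < 13 is True → num = 20
So num = 20

Answer: 20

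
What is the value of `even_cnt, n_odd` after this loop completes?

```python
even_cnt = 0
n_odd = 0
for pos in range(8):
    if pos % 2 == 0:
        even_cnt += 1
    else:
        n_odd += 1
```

Count evens and odds in range(8)
`even_cnt, n_odd` takes the values: (0, 0) → (1, 0) → (1, 1) → (2, 1) → (2, 2) → (3, 2) → (3, 3) → (4, 3) → (4, 4)

Answer: 4, 4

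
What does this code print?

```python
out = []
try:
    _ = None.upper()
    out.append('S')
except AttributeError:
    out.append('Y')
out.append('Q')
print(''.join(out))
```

Execution trace: 'Y' (except AttributeError) → 'Q' (after the try/except). Output: YQ

Answer: YQ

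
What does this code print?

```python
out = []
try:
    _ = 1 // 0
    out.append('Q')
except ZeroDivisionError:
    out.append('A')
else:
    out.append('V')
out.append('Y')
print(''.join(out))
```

Execution trace: 'A' (except ZeroDivisionError) → 'Y' (after the try/except). Output: AY

Answer: AY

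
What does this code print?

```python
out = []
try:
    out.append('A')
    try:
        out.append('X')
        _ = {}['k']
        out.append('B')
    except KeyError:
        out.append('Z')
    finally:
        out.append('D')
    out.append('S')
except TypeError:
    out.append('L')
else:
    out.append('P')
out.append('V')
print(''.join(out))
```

Execution trace: 'A' (try body) → 'X' (inner try body) → 'Z' (inner except KeyError) → 'D' (inner finally) → 'S' (try body, no exception) → 'P' (else) → 'V' (after the try/except). Output: AXZDSPV

Answer: AXZDSPV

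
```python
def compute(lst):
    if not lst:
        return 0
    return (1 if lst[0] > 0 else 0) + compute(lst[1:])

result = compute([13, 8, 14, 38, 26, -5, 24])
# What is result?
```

Count of positive elements in [13, 8, 14, 38, 26, -5, 24] = 6

Answer: 6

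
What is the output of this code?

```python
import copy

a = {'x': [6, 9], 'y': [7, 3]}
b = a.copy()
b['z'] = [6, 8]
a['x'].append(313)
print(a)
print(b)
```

Key concept: shallow copy of dict with mutable values.
Step by step:
`a = {'x': [6, 9], 'y': [7, 3]}` → a = {'x': [6, 9], 'y': [7, 3]}
`b = a.copy()` → b = {'x': [6, 9], 'y': [7, 3]}
`b['z'] = [6, 8]` → b = {'x': [6, 9], 'y': [7, 3], 'z': [6, 8]}
`a['x'].append(313)` → a = {'x': [6, 9, 313], 'y': [7, 3]}; b = {'x': [6, 9, 313], 'y': [7, 3], 'z': [6, 8]}
`print(a)` → prints {'x': [6, 9, 313], 'y': [7, 3]}
`print(b)` → prints {'x': [6, 9, 313], 'y': [7, 3], 'z': [6, 8]}

Answer:
{'x': [6, 9, 313], 'y': [7, 3]}
{'x': [6, 9, 313], 'y': [7, 3], 'z': [6, 8]}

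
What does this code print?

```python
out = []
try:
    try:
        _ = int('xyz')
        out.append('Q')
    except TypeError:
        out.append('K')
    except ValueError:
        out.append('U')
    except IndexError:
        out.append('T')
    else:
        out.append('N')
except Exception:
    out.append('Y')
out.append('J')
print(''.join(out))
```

Execution trace: 'U' (inner except ValueError) → 'J' (after the try/except). Output: UJ

Answer: UJ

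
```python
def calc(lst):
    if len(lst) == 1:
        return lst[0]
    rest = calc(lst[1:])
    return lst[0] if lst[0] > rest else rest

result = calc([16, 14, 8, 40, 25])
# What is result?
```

Recursive max over [16, 14, 8, 40, 25] = 40

Answer: 40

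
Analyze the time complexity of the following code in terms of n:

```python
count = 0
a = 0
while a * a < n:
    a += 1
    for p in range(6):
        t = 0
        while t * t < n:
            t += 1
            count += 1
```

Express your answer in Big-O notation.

Each loop level contributes: √n × 1 × √n. Multiplying the contributions gives O(n).

Answer: O(n)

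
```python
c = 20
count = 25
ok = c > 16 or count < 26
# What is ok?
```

Trace:
`c = 20` → c = 20
`count = 25` → count = 25
`ok = c > 16 or count < 26` → ok = True
So ok = True

Answer: True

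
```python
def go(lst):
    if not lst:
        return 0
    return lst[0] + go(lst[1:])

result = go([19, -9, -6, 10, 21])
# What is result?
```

19 + (-9) + (-6) + 10 + 21 + 0 = 35

Answer: 35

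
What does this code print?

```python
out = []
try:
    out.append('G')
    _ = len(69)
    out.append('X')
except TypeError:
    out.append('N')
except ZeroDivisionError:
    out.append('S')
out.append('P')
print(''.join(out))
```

Execution trace: 'G' (try body) → 'N' (except TypeError) → 'P' (after the try/except). Output: GNP

Answer: GNP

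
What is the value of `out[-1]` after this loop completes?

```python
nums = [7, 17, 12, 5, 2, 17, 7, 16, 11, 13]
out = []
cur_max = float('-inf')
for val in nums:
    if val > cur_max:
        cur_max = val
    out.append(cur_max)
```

Running max ends at 17
`out` takes the values: [] → [7] → [7, 17] → [7, 17, 17] → [7, 17, 17, 17] → [7, 17, 17, 17, 17] → [7, 17, 17, 17, 17, 17] → [7, 17, 17, 17, 17, 17, 17] → [7, 17, 17, 17, 17, 17, 17, 17] → [7, 17, 17, 17, 17, 17, 17, 17, 17] → [7, 17, 17, 17, 17, 17, 17, 17, 17, 17]
So `out[-1]` = 17

Answer: 17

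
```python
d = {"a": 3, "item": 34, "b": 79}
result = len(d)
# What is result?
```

Trace:
`d = {"a": 3, "item": 34, "b": 79}` → d = {'a': 3, 'item': 34, 'b': 79}
`result = len(d)` → result = 3
So result = 3

Answer: 3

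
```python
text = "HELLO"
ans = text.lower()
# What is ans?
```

Trace:
`text = "HELLO"` → text = 'HELLO'
`ans = text.lower()` → ans = 'hello'
So ans = 'hello'

Answer: 'hello'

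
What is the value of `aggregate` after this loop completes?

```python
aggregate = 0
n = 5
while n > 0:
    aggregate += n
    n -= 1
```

Sum 5 down to 1
`aggregate` takes the values: 0 → 5 → 9 → 12 → 14 → 15

Answer: 15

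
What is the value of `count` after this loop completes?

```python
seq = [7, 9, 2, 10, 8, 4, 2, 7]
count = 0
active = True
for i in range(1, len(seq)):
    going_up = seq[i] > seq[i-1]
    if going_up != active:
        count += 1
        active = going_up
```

Count direction changes in [7, 9, 2, 10, 8, 4, 2, 7]
`count` takes the values: 0 → 1 → 2 → 3 → 4

Answer: 4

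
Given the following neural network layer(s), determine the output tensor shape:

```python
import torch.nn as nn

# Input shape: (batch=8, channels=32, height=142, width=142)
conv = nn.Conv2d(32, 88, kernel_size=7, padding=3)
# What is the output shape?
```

Input: (8, 32, 142, 142) -> Output: (8, 88, 142, 142)

Answer: (8, 88, 142, 142)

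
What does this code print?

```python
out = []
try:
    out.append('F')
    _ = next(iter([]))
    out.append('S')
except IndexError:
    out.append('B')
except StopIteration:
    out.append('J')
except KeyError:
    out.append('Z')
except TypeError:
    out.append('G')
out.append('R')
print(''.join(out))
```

Execution trace: 'F' (try body) → 'J' (except StopIteration) → 'R' (after the try/except). Output: FJR

Answer: FJR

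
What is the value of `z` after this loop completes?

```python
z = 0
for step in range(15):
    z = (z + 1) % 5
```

Increment mod 5, 15 times = 0
`z` takes the values: 0 → 1 → 2 → 3 → 4 → 0 → 1 → 2 → 3 → 4 → 0 → 1 → 2 → 3 → 4 → 0

Answer: 0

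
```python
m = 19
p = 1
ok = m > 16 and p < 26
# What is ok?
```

Trace:
`m = 19` → m = 19
`p = 1` → p = 1
`ok = m > 16 and p < 26` → ok = True
So ok = True

Answer: True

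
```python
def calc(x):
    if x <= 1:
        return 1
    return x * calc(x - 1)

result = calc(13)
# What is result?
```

calc(13) = 13 * 12 * 11 * 10 * 9 * 8 * 7 * 6 * 5 * 4 * 3 * 2 * 1 = 6227020800

Answer: 6227020800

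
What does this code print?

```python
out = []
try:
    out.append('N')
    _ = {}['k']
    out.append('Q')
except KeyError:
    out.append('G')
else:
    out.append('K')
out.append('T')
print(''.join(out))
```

Execution trace: 'N' (try body) → 'G' (except KeyError) → 'T' (after the try/except). Output: NGT

Answer: NGT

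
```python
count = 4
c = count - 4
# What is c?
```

Trace:
`count = 4` → count = 4
`c = count - 4` → c = 0
So c = 0

Answer: 0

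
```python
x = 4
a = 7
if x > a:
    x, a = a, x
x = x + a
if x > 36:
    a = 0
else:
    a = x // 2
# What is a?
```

Trace:
`x = 4` → x = 4
`a = 7` → a = 7
`if x > a: ...` → x > a is False → no variable changes
`x = x + a` → x = 11
`if x > 36: ...` → x > 36 is False, take else branch → a = 5
So a = 5

Answer: 5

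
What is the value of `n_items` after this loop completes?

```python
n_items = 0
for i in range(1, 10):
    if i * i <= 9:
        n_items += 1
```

Count numbers where i² ≤ 9
`n_items` takes the values: 0 → 1 → 2 → 3

Answer: 3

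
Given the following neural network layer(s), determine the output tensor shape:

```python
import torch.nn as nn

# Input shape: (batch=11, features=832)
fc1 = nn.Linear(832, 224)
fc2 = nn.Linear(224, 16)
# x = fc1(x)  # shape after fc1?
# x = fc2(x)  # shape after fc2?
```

Input: (11, 832) -> after fc1: (11, 224) -> Output: (11, 16)

Answer: (11, 16)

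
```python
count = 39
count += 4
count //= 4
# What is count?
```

Trace:
`count = 39` → count = 39
`count += 4` → count = 43
`count //= 4` → count = 10
So count = 10

Answer: 10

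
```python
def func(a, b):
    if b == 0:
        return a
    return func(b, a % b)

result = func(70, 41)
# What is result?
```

func(70, 41) -> func(41, 29) -> func(29, 12) -> func(12, 5) -> func(5, 2) -> func(2, 1) -> func(1, 0) -> 1

Answer: 1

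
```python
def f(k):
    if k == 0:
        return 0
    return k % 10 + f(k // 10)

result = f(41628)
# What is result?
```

Sum of digits of 41628: 8 + 2 + 6 + 1 + 4 = 21

Answer: 21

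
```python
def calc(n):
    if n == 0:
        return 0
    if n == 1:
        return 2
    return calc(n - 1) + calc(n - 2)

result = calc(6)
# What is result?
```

Build up from base cases: calc(0)=0, calc(1)=2, calc(2)=2, calc(3)=4, calc(4)=6, calc(5)=10, calc(6)=16

Answer: 16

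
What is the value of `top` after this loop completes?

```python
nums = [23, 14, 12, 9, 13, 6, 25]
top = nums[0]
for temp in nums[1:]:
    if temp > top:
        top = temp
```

Maximum of [23, 14, 12, 9, 13, 6, 25]
`top` takes the values: 23 → 25

Answer: 25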